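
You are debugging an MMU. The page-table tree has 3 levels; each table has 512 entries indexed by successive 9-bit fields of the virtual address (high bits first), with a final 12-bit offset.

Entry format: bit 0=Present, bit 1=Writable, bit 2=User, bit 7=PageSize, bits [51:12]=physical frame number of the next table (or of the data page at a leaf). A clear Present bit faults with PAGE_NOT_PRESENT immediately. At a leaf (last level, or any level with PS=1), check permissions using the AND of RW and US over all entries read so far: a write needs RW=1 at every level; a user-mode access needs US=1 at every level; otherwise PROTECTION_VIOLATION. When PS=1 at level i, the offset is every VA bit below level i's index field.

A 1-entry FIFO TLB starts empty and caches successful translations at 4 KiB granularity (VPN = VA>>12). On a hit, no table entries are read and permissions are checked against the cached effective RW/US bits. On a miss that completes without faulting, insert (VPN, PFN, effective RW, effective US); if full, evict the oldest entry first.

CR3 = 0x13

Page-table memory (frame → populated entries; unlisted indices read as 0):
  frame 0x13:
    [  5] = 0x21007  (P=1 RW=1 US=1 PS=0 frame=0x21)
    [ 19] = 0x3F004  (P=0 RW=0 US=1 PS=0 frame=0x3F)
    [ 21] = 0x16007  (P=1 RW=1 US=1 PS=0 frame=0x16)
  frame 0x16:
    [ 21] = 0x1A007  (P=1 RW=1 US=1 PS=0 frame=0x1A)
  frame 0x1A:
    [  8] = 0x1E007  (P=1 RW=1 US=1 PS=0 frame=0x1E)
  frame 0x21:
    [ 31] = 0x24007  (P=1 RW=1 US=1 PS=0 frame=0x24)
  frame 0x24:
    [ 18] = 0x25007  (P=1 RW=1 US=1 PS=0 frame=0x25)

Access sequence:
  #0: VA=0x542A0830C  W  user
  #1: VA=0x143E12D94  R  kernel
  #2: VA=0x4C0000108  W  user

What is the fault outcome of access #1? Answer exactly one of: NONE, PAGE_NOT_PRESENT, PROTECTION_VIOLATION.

Trace:
#0 VA=0x542A0830C (w,user):
  [0] read 0x13 idx=21: raw=0x16007 flags P=1 W=1 U=1 S=0
  [1] read 0x16 idx=21: raw=0x1A007 flags P=1 W=1 U=1 S=0
  [2] read 0x1A idx=8: raw=0x1E007 flags P=1 W=1 U=1 S=0
  ⇒ phys 0x1E30C  [3 reads]
#1 VA=0x143E12D94 (r,kernel):
  [0] read 0x13 idx=5: raw=0x21007 flags P=1 W=1 U=1 S=0
  [1] read 0x21 idx=31: raw=0x24007 flags P=1 W=1 U=1 S=0
  [2] read 0x24 idx=18: raw=0x25007 flags P=1 W=1 U=1 S=0
  ⇒ phys 0x25D94  [3 reads]
#2 VA=0x4C0000108 (w,user):
  [0] read 0x13 idx=19: raw=0x3F004 flags P=0 W=0 U=1 S=0
  ✗ PAGE_NOT_PRESENT  [1 reads]

Access #1 fault: NONE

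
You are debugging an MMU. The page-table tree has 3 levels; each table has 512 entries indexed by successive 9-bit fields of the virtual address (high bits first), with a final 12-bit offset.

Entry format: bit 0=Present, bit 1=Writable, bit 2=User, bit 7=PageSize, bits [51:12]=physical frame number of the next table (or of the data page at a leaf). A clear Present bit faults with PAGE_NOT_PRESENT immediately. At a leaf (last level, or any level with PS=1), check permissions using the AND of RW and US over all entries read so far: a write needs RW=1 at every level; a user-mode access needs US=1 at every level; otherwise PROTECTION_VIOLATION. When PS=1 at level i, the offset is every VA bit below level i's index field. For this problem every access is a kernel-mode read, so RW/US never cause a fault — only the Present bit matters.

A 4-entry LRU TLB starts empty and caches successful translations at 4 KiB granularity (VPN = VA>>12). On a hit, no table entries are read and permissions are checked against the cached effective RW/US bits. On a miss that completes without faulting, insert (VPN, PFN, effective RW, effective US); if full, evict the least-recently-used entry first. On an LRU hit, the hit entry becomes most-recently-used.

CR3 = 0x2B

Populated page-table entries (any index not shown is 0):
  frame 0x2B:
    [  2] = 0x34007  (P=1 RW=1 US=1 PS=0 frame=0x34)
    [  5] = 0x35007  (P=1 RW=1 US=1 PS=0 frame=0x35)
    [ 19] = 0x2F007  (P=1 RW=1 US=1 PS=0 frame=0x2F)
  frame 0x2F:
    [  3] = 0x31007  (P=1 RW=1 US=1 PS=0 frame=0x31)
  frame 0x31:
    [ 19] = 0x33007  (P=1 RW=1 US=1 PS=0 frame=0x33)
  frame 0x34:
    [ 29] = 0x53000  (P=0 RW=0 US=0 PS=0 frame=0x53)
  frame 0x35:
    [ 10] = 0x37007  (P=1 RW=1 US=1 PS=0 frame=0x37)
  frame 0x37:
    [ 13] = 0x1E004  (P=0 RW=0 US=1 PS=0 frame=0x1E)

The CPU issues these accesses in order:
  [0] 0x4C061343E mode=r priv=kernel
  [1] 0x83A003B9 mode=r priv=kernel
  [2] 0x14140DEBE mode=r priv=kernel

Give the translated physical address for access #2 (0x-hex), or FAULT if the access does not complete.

Per-access translation:
#0 VA=0x4C061343E (r,kernel):
  L0: frame=0x2B idx=19 entry=0x2F007 [P=1 RW=1 US=1 PS=0]
  L1: frame=0x2F idx=3 entry=0x31007 [P=1 RW=1 US=1 PS=0]
  L2: frame=0x31 idx=19 entry=0x33007 [P=1 RW=1 US=1 PS=0]
  ⇒ phys 0x3343E  [3 reads]
#1 VA=0x83A003B9 (r,kernel):
  L0: frame=0x2B idx=2 entry=0x34007 [P=1 RW=1 US=1 PS=0]
  L1: frame=0x34 idx=29 entry=0x53000 [P=0 RW=0 US=0 PS=0]
  → PAGE_NOT_PRESENT  (2 entries read)
#2 VA=0x14140DEBE (r,kernel):
  L0: frame=0x2B idx=5 entry=0x35007 [P=1 RW=1 US=1 PS=0]
  L1: frame=0x35 idx=10 entry=0x37007 [P=1 RW=1 US=1 PS=0]
  L2: frame=0x37 idx=13 entry=0x1E004 [P=0 RW=0 US=1 PS=0]
  → PAGE_NOT_PRESENT  (3 entries read)

Access #2 PA: FAULT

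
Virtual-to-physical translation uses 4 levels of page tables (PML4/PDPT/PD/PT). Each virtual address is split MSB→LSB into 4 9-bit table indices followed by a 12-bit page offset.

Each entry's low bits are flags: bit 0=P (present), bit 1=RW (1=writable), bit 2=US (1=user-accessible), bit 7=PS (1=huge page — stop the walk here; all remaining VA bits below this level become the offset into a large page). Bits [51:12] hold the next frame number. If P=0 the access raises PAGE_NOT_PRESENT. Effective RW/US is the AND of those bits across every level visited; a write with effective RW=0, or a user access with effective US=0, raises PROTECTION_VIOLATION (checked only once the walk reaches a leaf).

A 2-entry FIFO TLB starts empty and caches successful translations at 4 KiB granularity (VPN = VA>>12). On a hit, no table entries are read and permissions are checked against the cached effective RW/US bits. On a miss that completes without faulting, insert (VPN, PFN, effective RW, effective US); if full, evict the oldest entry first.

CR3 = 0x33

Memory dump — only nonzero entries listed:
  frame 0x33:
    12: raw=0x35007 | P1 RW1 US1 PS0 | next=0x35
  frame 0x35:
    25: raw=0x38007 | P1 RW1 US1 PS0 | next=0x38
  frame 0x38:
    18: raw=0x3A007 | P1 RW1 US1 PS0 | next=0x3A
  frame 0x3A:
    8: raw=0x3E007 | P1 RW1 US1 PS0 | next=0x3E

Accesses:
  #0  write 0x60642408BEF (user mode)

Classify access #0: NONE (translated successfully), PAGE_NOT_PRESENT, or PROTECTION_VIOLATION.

Walk each access:
#0 VA=0x60642408BEF (w,user):
  L0 @0x33[12] → 0x35007  P=1,RW=1,US=1,PS=0
  L1 @0x35[25] → 0x38007  P=1,RW=1,US=1,PS=0
  L2 @0x38[18] → 0x3A007  P=1,RW=1,US=1,PS=0
  L3 @0x3A[8] → 0x3E007  P=1,RW=1,US=1,PS=0
  ✓ 0x3EBEF  — 4 lookups

Access #0 fault: NONE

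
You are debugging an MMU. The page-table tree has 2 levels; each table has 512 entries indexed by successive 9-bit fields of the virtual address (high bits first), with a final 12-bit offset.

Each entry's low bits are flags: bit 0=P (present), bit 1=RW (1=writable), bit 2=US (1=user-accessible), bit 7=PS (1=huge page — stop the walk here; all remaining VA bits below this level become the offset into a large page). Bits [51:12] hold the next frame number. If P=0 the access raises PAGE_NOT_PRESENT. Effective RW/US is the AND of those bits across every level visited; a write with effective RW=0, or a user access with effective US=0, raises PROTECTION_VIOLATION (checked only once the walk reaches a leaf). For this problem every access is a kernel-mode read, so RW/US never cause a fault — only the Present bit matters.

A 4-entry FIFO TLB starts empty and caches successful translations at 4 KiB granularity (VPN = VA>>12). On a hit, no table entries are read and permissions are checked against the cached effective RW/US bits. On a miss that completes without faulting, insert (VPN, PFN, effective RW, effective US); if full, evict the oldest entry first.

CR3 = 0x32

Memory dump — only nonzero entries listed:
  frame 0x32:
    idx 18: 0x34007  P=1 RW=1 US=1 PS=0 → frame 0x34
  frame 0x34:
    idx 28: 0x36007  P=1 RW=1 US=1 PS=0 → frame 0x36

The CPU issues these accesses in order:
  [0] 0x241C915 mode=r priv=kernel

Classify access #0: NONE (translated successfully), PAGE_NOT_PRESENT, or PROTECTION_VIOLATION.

Walk each access:
#0 VA=0x241C915 (r,kernel):
  L0: frame=0x32 idx=18 entry=0x34007 [P=1 RW=1 US=1 PS=0]
  L1: frame=0x34 idx=28 entry=0x36007 [P=1 RW=1 US=1 PS=0]
  ⇒ phys 0x36915  [2 reads]

Access #0 fault: NONE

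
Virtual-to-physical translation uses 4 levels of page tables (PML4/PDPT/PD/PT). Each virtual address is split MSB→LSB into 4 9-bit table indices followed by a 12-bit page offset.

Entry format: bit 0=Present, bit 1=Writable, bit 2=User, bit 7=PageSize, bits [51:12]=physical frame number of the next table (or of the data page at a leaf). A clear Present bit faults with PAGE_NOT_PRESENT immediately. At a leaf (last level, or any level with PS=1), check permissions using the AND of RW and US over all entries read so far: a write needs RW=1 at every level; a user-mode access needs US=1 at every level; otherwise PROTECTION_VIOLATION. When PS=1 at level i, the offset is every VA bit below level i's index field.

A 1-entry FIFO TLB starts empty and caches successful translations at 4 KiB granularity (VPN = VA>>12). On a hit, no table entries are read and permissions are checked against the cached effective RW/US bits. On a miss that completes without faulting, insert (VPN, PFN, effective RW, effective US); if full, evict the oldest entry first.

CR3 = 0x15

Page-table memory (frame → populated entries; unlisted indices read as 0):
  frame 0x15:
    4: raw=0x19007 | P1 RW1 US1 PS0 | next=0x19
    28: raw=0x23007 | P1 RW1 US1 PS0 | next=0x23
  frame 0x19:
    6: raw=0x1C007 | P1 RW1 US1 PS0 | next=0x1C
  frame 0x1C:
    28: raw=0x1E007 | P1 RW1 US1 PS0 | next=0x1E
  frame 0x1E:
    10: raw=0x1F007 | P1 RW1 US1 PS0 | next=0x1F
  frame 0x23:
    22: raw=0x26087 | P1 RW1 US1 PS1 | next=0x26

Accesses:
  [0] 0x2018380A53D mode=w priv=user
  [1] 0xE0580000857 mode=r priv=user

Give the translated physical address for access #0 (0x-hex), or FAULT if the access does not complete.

Per-access translation:
#0 VA=0x2018380A53D (w,user):
  L0 @0x15[4] → 0x19007  P=1,RW=1,US=1,PS=0
  L1 @0x19[6] → 0x1C007  P=1,RW=1,US=1,PS=0
  L2 @0x1C[28] → 0x1E007  P=1,RW=1,US=1,PS=0
  L3 @0x1E[10] → 0x1F007  P=1,RW=1,US=1,PS=0
  ✓ 0x1F53D  — 4 lookups
#1 VA=0xE0580000857 (r,user):
  L0 @0x15[28] → 0x23007  P=1,RW=1,US=1,PS=0
  L1 @0x23[22] → 0x26087  P=1,RW=1,US=1,PS=1
  ✓ 0x26857 (huge @L1)  — 2 lookups

Access #0 PA: 0x1F53D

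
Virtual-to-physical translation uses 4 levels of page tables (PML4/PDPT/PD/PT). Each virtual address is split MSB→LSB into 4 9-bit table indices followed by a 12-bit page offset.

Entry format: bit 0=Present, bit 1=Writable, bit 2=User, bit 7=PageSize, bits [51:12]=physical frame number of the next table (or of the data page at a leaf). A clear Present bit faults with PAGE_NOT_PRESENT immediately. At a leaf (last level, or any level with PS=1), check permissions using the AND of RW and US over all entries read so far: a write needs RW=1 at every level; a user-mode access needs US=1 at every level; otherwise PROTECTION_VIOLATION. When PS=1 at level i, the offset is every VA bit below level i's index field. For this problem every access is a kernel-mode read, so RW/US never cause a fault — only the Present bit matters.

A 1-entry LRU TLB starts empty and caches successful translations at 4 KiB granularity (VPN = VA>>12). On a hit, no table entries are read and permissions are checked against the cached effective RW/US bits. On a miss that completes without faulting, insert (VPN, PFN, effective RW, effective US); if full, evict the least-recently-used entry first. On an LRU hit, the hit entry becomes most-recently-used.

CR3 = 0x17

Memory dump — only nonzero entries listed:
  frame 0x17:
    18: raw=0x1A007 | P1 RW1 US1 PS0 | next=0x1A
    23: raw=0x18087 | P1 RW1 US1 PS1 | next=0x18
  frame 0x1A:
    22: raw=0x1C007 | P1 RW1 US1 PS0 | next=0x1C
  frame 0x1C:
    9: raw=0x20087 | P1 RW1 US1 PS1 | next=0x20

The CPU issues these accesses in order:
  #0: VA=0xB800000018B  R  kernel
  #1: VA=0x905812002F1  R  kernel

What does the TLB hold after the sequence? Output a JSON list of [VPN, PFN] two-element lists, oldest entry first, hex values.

Per-access translation:
#0 VA=0xB800000018B (r,kernel):
  [0] read 0x17 idx=23: raw=0x18087 flags P=1 W=1 U=1 S=1
  → PA=0x1818B (huge @L0)  (1 entries read)
#1 VA=0x905812002F1 (r,kernel):
  [0] read 0x17 idx=18: raw=0x1A007 flags P=1 W=1 U=1 S=0
  [1] read 0x1A idx=22: raw=0x1C007 flags P=1 W=1 U=1 S=0
  [2] read 0x1C idx=9: raw=0x20087 flags P=1 W=1 U=1 S=1
  → PA=0x202F1 (huge @L2)  (3 entries read)

TLB: [["0x90581200", "0x20"]]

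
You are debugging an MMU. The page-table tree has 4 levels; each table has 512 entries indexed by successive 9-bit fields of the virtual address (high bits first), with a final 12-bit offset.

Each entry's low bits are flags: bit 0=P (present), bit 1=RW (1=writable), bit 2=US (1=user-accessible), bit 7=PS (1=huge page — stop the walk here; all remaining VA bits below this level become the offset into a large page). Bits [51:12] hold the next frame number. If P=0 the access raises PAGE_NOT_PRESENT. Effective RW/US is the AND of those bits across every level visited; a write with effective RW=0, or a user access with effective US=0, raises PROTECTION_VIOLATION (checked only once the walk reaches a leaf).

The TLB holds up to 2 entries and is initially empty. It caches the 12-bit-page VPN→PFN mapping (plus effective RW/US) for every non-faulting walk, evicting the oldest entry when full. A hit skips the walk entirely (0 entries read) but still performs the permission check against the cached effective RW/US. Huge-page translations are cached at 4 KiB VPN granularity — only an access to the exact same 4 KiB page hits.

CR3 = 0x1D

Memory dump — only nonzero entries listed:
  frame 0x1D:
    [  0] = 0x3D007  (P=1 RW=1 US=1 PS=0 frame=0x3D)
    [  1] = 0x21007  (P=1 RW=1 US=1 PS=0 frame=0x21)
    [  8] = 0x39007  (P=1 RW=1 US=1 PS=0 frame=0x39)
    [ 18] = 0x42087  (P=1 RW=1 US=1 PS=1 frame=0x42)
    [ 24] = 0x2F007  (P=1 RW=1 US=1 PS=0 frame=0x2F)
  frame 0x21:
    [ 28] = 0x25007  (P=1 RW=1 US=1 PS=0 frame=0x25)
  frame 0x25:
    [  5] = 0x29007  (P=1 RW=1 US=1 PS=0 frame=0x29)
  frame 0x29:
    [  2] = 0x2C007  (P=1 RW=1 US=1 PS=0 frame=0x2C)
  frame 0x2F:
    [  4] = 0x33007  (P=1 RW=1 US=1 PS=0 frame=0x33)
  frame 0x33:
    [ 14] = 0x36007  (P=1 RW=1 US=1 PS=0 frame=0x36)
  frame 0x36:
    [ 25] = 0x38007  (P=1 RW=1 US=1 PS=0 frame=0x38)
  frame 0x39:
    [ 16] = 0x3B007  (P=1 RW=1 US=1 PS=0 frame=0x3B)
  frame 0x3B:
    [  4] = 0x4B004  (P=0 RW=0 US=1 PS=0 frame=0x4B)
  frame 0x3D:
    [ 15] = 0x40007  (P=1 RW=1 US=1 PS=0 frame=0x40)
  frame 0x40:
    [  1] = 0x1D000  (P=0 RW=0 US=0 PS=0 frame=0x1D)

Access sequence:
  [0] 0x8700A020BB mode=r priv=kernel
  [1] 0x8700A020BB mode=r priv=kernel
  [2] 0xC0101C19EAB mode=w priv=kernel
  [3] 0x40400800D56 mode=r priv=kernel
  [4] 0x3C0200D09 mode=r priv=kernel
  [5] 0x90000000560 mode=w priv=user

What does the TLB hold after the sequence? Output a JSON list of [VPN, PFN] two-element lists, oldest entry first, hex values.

Trace:
#0 VA=0x8700A020BB (r,kernel):
  [0] read 0x1D idx=1: raw=0x21007 flags P=1 W=1 U=1 S=0
  [1] read 0x21 idx=28: raw=0x25007 flags P=1 W=1 U=1 S=0
  [2] read 0x25 idx=5: raw=0x29007 flags P=1 W=1 U=1 S=0
  [3] read 0x29 idx=2: raw=0x2C007 flags P=1 W=1 U=1 S=0
  ⇒ phys 0x2C0BB  [4 reads]
#1 VA=0x8700A020BB (r,kernel):
  TLB hit vpn=0x8700A02 → PA=0x2C0BB
#2 VA=0xC0101C19EAB (w,kernel):
  [0] read 0x1D idx=24: raw=0x2F007 flags P=1 W=1 U=1 S=0
  [1] read 0x2F idx=4: raw=0x33007 flags P=1 W=1 U=1 S=0
  [2] read 0x33 idx=14: raw=0x36007 flags P=1 W=1 U=1 S=0
  [3] read 0x36 idx=25: raw=0x38007 flags P=1 W=1 U=1 S=0
  ⇒ phys 0x38EAB  [4 reads]
#3 VA=0x40400800D56 (r,kernel):
  [0] read 0x1D idx=8: raw=0x39007 flags P=1 W=1 U=1 S=0
  [1] read 0x39 idx=16: raw=0x3B007 flags P=1 W=1 U=1 S=0
  [2] read 0x3B idx=4: raw=0x4B004 flags P=0 W=0 U=1 S=0
  ⇒ fault: PAGE_NOT_PRESENT  — 3 lookups
#4 VA=0x3C0200D09 (r,kernel):
  [0] read 0x1D idx=0: raw=0x3D007 flags P=1 W=1 U=1 S=0
  [1] read 0x3D idx=15: raw=0x40007 flags P=1 W=1 U=1 S=0
  [2] read 0x40 idx=1: raw=0x1D000 flags P=0 W=0 U=0 S=0
  ⇒ fault: PAGE_NOT_PRESENT  — 3 lookups
#5 VA=0x90000000560 (w,user):
  [0] read 0x1D idx=18: raw=0x42087 flags P=1 W=1 U=1 S=1
  ⇒ phys 0x42560 (huge @L0)  [1 reads]

TLB: [["0xC0101C19", "0x38"], ["0x90000000", "0x42"]]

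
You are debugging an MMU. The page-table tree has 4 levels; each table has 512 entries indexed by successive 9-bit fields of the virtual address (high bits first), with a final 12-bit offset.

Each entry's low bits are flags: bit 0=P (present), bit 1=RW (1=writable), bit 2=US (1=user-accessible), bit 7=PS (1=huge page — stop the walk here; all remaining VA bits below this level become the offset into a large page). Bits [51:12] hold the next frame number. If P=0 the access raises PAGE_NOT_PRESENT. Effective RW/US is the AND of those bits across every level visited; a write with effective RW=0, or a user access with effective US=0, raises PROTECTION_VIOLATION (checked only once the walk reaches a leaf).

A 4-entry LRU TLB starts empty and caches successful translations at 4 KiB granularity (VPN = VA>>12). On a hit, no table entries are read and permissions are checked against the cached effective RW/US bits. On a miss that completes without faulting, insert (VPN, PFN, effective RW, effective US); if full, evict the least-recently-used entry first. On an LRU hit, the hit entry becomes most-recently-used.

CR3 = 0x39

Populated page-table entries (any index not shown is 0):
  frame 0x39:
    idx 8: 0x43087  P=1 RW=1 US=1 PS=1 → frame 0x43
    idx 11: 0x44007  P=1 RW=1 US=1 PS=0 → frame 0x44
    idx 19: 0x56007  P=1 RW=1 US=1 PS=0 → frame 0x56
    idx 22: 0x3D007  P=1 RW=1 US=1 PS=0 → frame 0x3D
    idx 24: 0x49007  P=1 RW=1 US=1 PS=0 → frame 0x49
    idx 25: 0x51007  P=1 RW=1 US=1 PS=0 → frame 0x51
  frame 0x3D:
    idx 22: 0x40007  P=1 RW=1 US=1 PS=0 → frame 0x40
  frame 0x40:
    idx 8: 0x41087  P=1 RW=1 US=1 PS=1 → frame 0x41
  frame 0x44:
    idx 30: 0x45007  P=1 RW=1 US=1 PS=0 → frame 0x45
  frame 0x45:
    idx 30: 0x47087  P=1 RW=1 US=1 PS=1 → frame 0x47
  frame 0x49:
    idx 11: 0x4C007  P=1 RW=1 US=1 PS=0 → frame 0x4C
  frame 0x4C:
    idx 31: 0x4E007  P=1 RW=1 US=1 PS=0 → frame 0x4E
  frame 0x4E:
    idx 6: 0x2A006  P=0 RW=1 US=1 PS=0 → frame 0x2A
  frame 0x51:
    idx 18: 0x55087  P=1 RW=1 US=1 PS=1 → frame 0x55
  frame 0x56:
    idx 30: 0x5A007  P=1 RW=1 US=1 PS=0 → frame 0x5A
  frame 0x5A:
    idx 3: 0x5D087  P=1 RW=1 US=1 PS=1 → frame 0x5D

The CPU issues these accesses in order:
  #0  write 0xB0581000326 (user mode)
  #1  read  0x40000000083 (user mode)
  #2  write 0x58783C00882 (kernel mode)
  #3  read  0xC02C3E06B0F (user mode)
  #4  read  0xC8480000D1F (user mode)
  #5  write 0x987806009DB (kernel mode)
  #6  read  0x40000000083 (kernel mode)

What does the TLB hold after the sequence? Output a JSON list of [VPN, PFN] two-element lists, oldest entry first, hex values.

Trace:
#0 VA=0xB0581000326 (w,user):
  lvl0: tbl 0x39, slot 22 ⇒ 0x3D007 (P1/RW1/US1/PS0)
  lvl1: tbl 0x3D, slot 22 ⇒ 0x40007 (P1/RW1/US1/PS0)
  lvl2: tbl 0x40, slot 8 ⇒ 0x41087 (P1/RW1/US1/PS1)
  → PA=0x41326 (huge @L2)  (3 entries read)
#1 VA=0x40000000083 (r,user):
  lvl0: tbl 0x39, slot 8 ⇒ 0x43087 (P1/RW1/US1/PS1)
  → PA=0x43083 (huge @L0)  (1 entries read)
#2 VA=0x58783C00882 (w,kernel):
  lvl0: tbl 0x39, slot 11 ⇒ 0x44007 (P1/RW1/US1/PS0)
  lvl1: tbl 0x44, slot 30 ⇒ 0x45007 (P1/RW1/US1/PS0)
  lvl2: tbl 0x45, slot 30 ⇒ 0x47087 (P1/RW1/US1/PS1)
  → PA=0x47882 (huge @L2)  (3 entries read)
#3 VA=0xC02C3E06B0F (r,user):
  lvl0: tbl 0x39, slot 24 ⇒ 0x49007 (P1/RW1/US1/PS0)
  lvl1: tbl 0x49, slot 11 ⇒ 0x4C007 (P1/RW1/US1/PS0)
  lvl2: tbl 0x4C, slot 31 ⇒ 0x4E007 (P1/RW1/US1/PS0)
  lvl3: tbl 0x4E, slot 6 ⇒ 0x2A006 (P0/RW1/US1/PS0)
  ✗ PAGE_NOT_PRESENT  [4 reads]
#4 VA=0xC8480000D1F (r,user):
  lvl0: tbl 0x39, slot 25 ⇒ 0x51007 (P1/RW1/US1/PS0)
  lvl1: tbl 0x51, slot 18 ⇒ 0x55087 (P1/RW1/US1/PS1)
  → PA=0x55D1F (huge @L1)  (2 entries read)
#5 VA=0x987806009DB (w,kernel):
  lvl0: tbl 0x39, slot 19 ⇒ 0x56007 (P1/RW1/US1/PS0)
  lvl1: tbl 0x56, slot 30 ⇒ 0x5A007 (P1/RW1/US1/PS0)
  lvl2: tbl 0x5A, slot 3 ⇒ 0x5D087 (P1/RW1/US1/PS1)
  → PA=0x5D9DB (huge @L2)  (3 entries read)
#6 VA=0x40000000083 (r,kernel):
  TLB hit vpn=0x40000000 → PA=0x43083

TLB: [["0x58783C00", "0x47"], ["0xC8480000", "0x55"], ["0x98780600", "0x5D"], ["0x40000000", "0x43"]]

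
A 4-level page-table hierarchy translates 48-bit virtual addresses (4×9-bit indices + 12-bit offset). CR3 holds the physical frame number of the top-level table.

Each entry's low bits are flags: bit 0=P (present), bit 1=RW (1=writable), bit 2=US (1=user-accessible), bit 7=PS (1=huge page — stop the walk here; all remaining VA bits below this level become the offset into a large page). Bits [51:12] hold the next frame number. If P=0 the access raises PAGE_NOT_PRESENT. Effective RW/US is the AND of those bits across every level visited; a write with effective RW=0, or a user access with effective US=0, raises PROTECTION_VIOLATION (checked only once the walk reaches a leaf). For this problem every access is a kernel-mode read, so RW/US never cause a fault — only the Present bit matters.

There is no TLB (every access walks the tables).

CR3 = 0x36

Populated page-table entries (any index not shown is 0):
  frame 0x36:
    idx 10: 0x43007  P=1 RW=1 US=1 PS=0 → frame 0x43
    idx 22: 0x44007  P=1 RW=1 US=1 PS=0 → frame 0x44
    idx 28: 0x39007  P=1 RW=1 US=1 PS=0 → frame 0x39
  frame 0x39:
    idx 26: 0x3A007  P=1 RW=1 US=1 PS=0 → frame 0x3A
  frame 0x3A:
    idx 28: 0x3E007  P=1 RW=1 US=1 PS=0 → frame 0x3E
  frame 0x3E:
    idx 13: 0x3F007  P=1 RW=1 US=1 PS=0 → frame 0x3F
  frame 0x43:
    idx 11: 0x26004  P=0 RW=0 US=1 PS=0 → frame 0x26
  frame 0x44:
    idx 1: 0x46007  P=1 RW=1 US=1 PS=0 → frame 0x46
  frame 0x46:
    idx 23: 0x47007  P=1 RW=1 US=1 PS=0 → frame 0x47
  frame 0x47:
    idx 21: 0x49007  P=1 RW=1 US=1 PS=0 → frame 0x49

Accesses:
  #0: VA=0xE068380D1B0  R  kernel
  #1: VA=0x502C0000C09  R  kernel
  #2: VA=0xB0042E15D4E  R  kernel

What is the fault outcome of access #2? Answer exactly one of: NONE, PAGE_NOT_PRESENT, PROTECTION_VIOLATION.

Walk each access:
#0 VA=0xE068380D1B0 (r,kernel):
  [0] read 0x36 idx=28: raw=0x39007 flags P=1 W=1 U=1 S=0
  [1] read 0x39 idx=26: raw=0x3A007 flags P=1 W=1 U=1 S=0
  [2] read 0x3A idx=28: raw=0x3E007 flags P=1 W=1 U=1 S=0
  [3] read 0x3E idx=13: raw=0x3F007 flags P=1 W=1 U=1 S=0
  ✓ 0x3F1B0  — 4 lookups
#1 VA=0x502C0000C09 (r,kernel):
  [0] read 0x36 idx=10: raw=0x43007 flags P=1 W=1 U=1 S=0
  [1] read 0x43 idx=11: raw=0x26004 flags P=0 W=0 U=1 S=0
  → PAGE_NOT_PRESENT  (2 entries read)
#2 VA=0xB0042E15D4E (r,kernel):
  [0] read 0x36 idx=22: raw=0x44007 flags P=1 W=1 U=1 S=0
  [1] read 0x44 idx=1: raw=0x46007 flags P=1 W=1 U=1 S=0
  [2] read 0x46 idx=23: raw=0x47007 flags P=1 W=1 U=1 S=0
  [3] read 0x47 idx=21: raw=0x49007 flags P=1 W=1 U=1 S=0
  ✓ 0x49D4E  — 4 lookups

Access #2 fault: NONE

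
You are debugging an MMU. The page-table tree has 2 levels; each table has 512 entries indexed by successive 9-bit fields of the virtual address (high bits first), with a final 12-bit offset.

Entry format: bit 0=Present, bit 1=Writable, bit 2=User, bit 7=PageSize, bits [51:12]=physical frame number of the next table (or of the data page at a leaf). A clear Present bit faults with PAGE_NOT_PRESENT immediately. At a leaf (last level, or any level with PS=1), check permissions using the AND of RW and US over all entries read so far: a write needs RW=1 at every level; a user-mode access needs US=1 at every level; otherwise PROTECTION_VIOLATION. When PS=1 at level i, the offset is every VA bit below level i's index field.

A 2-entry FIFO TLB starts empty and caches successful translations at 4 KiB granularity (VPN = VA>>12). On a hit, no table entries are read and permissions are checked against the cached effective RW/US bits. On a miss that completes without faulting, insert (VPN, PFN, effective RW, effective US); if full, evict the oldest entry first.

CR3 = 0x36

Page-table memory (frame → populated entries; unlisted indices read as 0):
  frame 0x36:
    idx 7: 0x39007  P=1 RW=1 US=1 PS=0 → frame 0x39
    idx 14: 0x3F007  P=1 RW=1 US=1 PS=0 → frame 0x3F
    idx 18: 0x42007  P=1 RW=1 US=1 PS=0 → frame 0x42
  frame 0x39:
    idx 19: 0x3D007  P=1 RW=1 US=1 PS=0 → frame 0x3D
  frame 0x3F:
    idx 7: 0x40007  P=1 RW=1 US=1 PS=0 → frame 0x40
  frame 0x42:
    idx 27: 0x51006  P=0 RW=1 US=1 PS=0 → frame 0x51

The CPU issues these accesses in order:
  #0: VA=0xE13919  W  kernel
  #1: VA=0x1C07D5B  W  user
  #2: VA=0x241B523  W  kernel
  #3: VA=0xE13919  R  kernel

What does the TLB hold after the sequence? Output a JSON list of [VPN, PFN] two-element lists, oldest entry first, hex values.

Trace:
#0 VA=0xE13919 (w,kernel):
  L0: frame=0x36 idx=7 entry=0x39007 [P=1 RW=1 US=1 PS=0]
  L1: frame=0x39 idx=19 entry=0x3D007 [P=1 RW=1 US=1 PS=0]
  → PA=0x3D919  (2 entries read)
#1 VA=0x1C07D5B (w,user):
  L0: frame=0x36 idx=14 entry=0x3F007 [P=1 RW=1 US=1 PS=0]
  L1: frame=0x3F idx=7 entry=0x40007 [P=1 RW=1 US=1 PS=0]
  → PA=0x40D5B  (2 entries read)
#2 VA=0x241B523 (w,kernel):
  L0: frame=0x36 idx=18 entry=0x42007 [P=1 RW=1 US=1 PS=0]
  L1: frame=0x42 idx=27 entry=0x51006 [P=0 RW=1 US=1 PS=0]
  ✗ PAGE_NOT_PRESENT  [2 reads]
#3 VA=0xE13919 (r,kernel):
  TLB hit vpn=0xE13 → PA=0x3D919

TLB: [["0xE13", "0x3D"], ["0x1C07", "0x40"]]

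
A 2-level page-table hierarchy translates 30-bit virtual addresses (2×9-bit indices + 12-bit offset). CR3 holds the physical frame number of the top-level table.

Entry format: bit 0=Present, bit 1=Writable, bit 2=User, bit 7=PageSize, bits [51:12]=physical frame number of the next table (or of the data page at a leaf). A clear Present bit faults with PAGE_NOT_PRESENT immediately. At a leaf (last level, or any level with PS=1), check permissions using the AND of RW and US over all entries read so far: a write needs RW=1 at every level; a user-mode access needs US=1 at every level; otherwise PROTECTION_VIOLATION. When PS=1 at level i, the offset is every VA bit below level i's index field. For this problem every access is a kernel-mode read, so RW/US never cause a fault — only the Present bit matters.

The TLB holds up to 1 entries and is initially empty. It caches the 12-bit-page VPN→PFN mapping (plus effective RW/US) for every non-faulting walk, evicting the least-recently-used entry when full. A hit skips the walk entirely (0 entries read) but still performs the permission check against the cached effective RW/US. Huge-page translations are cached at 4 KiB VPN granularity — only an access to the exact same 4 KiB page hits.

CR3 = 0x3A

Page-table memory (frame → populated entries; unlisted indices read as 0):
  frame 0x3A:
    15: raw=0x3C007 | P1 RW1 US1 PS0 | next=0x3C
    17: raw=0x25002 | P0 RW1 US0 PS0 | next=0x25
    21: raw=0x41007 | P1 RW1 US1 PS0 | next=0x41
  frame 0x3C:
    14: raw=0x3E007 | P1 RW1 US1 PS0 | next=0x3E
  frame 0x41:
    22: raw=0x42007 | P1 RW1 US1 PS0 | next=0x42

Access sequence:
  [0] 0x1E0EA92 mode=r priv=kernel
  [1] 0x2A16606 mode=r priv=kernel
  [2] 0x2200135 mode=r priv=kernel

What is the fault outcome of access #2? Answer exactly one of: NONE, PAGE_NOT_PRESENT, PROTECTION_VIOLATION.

Per-access translation:
#0 VA=0x1E0EA92 (r,kernel):
  L0 @0x3A[15] → 0x3C007  P=1,RW=1,US=1,PS=0
  L1 @0x3C[14] → 0x3E007  P=1,RW=1,US=1,PS=0
  ⇒ phys 0x3EA92  [2 reads]
#1 VA=0x2A16606 (r,kernel):
  L0 @0x3A[21] → 0x41007  P=1,RW=1,US=1,PS=0
  L1 @0x41[22] → 0x42007  P=1,RW=1,US=1,PS=0
  ⇒ phys 0x42606  [2 reads]
#2 VA=0x2200135 (r,kernel):
  L0 @0x3A[17] → 0x25002  P=0,RW=1,US=0,PS=0
  ⇒ fault: PAGE_NOT_PRESENT  — 1 lookups

Access #2 fault: PAGE_NOT_PRESENT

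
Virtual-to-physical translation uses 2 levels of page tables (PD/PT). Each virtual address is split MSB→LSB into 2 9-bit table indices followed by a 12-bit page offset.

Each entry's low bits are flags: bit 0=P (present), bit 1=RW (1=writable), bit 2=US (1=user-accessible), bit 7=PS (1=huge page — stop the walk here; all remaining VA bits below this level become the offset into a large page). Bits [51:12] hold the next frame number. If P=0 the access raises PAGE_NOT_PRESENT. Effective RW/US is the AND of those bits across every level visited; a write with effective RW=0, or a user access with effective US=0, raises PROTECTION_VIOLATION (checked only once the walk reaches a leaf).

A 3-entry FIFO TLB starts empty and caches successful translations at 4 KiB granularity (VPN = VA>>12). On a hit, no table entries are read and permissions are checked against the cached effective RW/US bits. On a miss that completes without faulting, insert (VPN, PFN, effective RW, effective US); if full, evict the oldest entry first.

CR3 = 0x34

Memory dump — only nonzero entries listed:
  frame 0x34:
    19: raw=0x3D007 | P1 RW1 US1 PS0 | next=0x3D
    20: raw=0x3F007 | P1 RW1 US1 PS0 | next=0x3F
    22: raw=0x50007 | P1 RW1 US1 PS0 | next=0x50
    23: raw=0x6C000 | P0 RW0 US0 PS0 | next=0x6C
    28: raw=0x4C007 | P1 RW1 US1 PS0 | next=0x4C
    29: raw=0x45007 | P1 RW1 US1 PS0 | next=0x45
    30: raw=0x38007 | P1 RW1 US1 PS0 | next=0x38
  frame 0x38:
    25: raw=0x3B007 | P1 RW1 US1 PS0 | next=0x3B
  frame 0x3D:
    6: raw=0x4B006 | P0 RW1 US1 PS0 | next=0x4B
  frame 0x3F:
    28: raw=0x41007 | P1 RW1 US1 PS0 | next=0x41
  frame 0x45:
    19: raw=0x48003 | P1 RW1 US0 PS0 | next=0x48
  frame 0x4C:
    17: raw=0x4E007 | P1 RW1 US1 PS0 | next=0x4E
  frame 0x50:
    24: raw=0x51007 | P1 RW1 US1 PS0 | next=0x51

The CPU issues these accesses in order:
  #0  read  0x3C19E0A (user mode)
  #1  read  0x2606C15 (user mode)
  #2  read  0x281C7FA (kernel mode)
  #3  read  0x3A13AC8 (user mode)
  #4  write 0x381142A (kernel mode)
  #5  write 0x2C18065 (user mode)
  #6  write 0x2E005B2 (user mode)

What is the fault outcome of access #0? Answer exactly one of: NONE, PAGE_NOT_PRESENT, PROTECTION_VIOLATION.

Trace:
#0 VA=0x3C19E0A (r,user):
  [0] read 0x34 idx=30: raw=0x38007 flags P=1 W=1 U=1 S=0
  [1] read 0x38 idx=25: raw=0x3B007 flags P=1 W=1 U=1 S=0
  ⇒ phys 0x3BE0A  [2 reads]
#1 VA=0x2606C15 (r,user):
  [0] read 0x34 idx=19: raw=0x3D007 flags P=1 W=1 U=1 S=0
  [1] read 0x3D idx=6: raw=0x4B006 flags P=0 W=1 U=1 S=0
  ⇒ fault: PAGE_NOT_PRESENT  — 2 lookups
#2 VA=0x281C7FA (r,kernel):
  [0] read 0x34 idx=20: raw=0x3F007 flags P=1 W=1 U=1 S=0
  [1] read 0x3F idx=28: raw=0x41007 flags P=1 W=1 U=1 S=0
  ⇒ phys 0x417FA  [2 reads]
#3 VA=0x3A13AC8 (r,user):
  [0] read 0x34 idx=29: raw=0x45007 flags P=1 W=1 U=1 S=0
  [1] read 0x45 idx=19: raw=0x48003 flags P=1 W=1 U=0 S=0
  ⇒ fault: PROTECTION_VIOLATION  — 2 lookups
#4 VA=0x381142A (w,kernel):
  [0] read 0x34 idx=28: raw=0x4C007 flags P=1 W=1 U=1 S=0
  [1] read 0x4C idx=17: raw=0x4E007 flags P=1 W=1 U=1 S=0
  ⇒ phys 0x4E42A  [2 reads]
#5 VA=0x2C18065 (w,user):
  [0] read 0x34 idx=22: raw=0x50007 flags P=1 W=1 U=1 S=0
  [1] read 0x50 idx=24: raw=0x51007 flags P=1 W=1 U=1 S=0
  ⇒ phys 0x51065  [2 reads]
#6 VA=0x2E005B2 (w,user):
  [0] read 0x34 idx=23: raw=0x6C000 flags P=0 W=0 U=0 S=0
  ⇒ fault: PAGE_NOT_PRESENT  — 1 lookups

Access #0 fault: NONE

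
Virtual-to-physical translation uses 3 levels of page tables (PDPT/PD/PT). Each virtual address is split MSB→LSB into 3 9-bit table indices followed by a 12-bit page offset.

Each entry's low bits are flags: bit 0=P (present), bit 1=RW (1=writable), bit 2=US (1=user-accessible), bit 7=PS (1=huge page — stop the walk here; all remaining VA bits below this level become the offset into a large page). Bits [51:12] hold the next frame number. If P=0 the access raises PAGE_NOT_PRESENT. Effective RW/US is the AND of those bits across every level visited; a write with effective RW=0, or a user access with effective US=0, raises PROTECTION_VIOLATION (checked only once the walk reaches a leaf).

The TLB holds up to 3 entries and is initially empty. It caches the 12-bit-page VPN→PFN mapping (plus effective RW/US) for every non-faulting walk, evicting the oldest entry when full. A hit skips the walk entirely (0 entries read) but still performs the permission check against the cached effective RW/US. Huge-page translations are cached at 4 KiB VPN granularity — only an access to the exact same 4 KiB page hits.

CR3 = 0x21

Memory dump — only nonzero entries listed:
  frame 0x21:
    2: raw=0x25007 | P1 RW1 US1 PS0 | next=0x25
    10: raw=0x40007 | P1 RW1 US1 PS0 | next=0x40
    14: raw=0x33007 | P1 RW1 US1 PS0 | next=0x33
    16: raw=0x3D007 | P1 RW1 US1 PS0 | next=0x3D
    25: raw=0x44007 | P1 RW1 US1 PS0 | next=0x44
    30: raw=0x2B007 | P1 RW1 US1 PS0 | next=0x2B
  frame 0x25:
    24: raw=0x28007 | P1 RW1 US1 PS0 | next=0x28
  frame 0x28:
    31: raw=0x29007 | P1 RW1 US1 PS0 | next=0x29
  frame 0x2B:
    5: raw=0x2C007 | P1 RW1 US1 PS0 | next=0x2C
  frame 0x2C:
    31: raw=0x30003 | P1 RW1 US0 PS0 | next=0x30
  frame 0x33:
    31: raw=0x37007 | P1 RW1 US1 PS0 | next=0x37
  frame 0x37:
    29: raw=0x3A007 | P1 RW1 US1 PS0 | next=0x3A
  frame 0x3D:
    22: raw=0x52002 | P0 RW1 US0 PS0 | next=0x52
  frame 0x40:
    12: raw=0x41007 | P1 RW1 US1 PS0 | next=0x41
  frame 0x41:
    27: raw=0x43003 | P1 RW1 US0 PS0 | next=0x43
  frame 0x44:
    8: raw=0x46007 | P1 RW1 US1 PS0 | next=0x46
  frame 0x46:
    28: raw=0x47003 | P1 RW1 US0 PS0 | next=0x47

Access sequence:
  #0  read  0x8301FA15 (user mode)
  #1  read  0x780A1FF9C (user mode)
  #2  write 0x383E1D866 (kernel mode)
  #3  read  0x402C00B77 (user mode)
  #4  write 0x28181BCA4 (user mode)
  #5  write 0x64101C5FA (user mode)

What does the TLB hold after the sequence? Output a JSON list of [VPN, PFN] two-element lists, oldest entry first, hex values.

Per-access translation:
#0 VA=0x8301FA15 (r,user):
  [0] read 0x21 idx=2: raw=0x25007 flags P=1 W=1 U=1 S=0
  [1] read 0x25 idx=24: raw=0x28007 flags P=1 W=1 U=1 S=0
  [2] read 0x28 idx=31: raw=0x29007 flags P=1 W=1 U=1 S=0
  ⇒ phys 0x29A15  [3 reads]
#1 VA=0x780A1FF9C (r,user):
  [0] read 0x21 idx=30: raw=0x2B007 flags P=1 W=1 U=1 S=0
  [1] read 0x2B idx=5: raw=0x2C007 flags P=1 W=1 U=1 S=0
  [2] read 0x2C idx=31: raw=0x30003 flags P=1 W=1 U=0 S=0
  → PROTECTION_VIOLATION  (3 entries read)
#2 VA=0x383E1D866 (w,kernel):
  [0] read 0x21 idx=14: raw=0x33007 flags P=1 W=1 U=1 S=0
  [1] read 0x33 idx=31: raw=0x37007 flags P=1 W=1 U=1 S=0
  [2] read 0x37 idx=29: raw=0x3A007 flags P=1 W=1 U=1 S=0
  ⇒ phys 0x3A866  [3 reads]
#3 VA=0x402C00B77 (r,user):
  [0] read 0x21 idx=16: raw=0x3D007 flags P=1 W=1 U=1 S=0
  [1] read 0x3D idx=22: raw=0x52002 flags P=0 W=1 U=0 S=0
  → PAGE_NOT_PRESENT  (2 entries read)
#4 VA=0x28181BCA4 (w,user):
  [0] read 0x21 idx=10: raw=0x40007 flags P=1 W=1 U=1 S=0
  [1] read 0x40 idx=12: raw=0x41007 flags P=1 W=1 U=1 S=0
  [2] read 0x41 idx=27: raw=0x43003 flags P=1 W=1 U=0 S=0
  → PROTECTION_VIOLATION  (3 entries read)
#5 VA=0x64101C5FA (w,user):
  [0] read 0x21 idx=25: raw=0x44007 flags P=1 W=1 U=1 S=0
  [1] read 0x44 idx=8: raw=0x46007 flags P=1 W=1 U=1 S=0
  [2] read 0x46 idx=28: raw=0x47003 flags P=1 W=1 U=0 S=0
  → PROTECTION_VIOLATION  (3 entries read)

TLB: [["0x8301F", "0x29"], ["0x383E1D", "0x3A"]]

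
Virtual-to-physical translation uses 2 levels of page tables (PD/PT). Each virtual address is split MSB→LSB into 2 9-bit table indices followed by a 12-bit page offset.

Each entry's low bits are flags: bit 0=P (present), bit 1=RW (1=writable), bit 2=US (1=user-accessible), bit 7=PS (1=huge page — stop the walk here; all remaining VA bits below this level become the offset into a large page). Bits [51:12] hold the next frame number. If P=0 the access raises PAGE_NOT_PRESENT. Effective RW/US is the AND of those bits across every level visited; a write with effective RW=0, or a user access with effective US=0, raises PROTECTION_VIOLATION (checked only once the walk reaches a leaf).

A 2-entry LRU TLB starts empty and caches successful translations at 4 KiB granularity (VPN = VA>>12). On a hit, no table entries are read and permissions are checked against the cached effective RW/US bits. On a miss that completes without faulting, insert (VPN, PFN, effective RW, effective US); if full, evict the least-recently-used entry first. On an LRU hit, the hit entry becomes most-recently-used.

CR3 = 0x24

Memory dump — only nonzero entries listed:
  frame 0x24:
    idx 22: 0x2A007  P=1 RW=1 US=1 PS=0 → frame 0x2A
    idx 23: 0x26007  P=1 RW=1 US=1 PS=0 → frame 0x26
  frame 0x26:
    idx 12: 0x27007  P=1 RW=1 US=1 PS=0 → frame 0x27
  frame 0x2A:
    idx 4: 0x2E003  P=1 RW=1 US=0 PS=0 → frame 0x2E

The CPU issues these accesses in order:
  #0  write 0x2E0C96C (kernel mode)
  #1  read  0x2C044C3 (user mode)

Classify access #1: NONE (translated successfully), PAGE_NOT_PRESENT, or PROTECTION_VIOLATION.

Walk each access:
#0 VA=0x2E0C96C (w,kernel):
  lvl0: tbl 0x24, slot 23 ⇒ 0x26007 (P1/RW1/US1/PS0)
  lvl1: tbl 0x26, slot 12 ⇒ 0x27007 (P1/RW1/US1/PS0)
  → PA=0x2796C  (2 entries read)
#1 VA=0x2C044C3 (r,user):
  lvl0: tbl 0x24, slot 22 ⇒ 0x2A007 (P1/RW1/US1/PS0)
  lvl1: tbl 0x2A, slot 4 ⇒ 0x2E003 (P1/RW1/US0/PS0)
  ✗ PROTECTION_VIOLATION  [2 reads]

Access #1 fault: PROTECTION_VIOLATION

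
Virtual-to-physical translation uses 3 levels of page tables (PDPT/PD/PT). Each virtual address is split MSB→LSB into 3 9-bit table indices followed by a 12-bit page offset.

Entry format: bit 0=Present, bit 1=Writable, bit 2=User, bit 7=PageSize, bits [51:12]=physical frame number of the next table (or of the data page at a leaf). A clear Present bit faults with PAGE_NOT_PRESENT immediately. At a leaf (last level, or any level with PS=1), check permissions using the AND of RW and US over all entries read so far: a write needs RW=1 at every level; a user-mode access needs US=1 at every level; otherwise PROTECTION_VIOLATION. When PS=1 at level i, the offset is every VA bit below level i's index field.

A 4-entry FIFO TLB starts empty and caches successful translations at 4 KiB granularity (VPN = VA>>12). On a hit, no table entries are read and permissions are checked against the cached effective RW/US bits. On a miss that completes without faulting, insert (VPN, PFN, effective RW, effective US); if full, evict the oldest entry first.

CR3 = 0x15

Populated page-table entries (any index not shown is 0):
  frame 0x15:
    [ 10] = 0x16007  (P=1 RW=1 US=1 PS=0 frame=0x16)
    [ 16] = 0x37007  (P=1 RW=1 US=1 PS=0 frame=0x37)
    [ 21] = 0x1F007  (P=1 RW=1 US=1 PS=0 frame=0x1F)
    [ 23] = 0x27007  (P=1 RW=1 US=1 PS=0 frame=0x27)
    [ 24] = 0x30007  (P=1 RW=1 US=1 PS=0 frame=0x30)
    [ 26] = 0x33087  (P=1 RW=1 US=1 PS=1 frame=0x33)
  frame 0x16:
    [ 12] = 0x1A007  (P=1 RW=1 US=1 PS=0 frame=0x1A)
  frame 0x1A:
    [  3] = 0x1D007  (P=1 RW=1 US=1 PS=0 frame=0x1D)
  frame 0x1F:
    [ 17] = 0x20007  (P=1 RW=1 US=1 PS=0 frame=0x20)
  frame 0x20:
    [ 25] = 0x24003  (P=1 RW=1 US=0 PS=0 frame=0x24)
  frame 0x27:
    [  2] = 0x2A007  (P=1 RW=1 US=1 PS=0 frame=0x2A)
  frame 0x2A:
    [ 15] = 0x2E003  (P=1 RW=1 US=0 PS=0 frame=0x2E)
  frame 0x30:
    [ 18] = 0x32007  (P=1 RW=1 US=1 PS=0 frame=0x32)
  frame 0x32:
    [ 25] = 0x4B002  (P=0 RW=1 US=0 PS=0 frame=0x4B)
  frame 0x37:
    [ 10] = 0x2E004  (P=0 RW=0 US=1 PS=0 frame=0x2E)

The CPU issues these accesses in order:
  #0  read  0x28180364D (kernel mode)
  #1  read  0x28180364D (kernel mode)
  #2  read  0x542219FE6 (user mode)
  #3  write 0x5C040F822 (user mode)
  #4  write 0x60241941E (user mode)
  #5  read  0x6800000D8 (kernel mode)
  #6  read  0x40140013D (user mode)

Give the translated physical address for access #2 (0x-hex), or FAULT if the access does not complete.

Per-access translation:
#0 VA=0x28180364D (r,kernel):
  L0: frame=0x15 idx=10 entry=0x16007 [P=1 RW=1 US=1 PS=0]
  L1: frame=0x16 idx=12 entry=0x1A007 [P=1 RW=1 US=1 PS=0]
  L2: frame=0x1A idx=3 entry=0x1D007 [P=1 RW=1 US=1 PS=0]
  ⇒ phys 0x1D64D  [3 reads]
#1 VA=0x28180364D (r,kernel):
  TLB hit vpn=0x281803 → PA=0x1D64D
#2 VA=0x542219FE6 (r,user):
  L0: frame=0x15 idx=21 entry=0x1F007 [P=1 RW=1 US=1 PS=0]
  L1: frame=0x1F idx=17 entry=0x20007 [P=1 RW=1 US=1 PS=0]
  L2: frame=0x20 idx=25 entry=0x24003 [P=1 RW=1 US=0 PS=0]
  ⇒ fault: PROTECTION_VIOLATION  — 3 lookups
#3 VA=0x5C040F822 (w,user):
  L0: frame=0x15 idx=23 entry=0x27007 [P=1 RW=1 US=1 PS=0]
  L1: frame=0x27 idx=2 entry=0x2A007 [P=1 RW=1 US=1 PS=0]
  L2: frame=0x2A idx=15 entry=0x2E003 [P=1 RW=1 US=0 PS=0]
  ⇒ fault: PROTECTION_VIOLATION  — 3 lookups
#4 VA=0x60241941E (w,user):
  L0: frame=0x15 idx=24 entry=0x30007 [P=1 RW=1 US=1 PS=0]
  L1: frame=0x30 idx=18 entry=0x32007 [P=1 RW=1 US=1 PS=0]
  L2: frame=0x32 idx=25 entry=0x4B002 [P=0 RW=1 US=0 PS=0]
  ⇒ fault: PAGE_NOT_PRESENT  — 3 lookups
#5 VA=0x6800000D8 (r,kernel):
  L0: frame=0x15 idx=26 entry=0x33087 [P=1 RW=1 US=1 PS=1]
  ⇒ phys 0x330D8 (huge @L0)  [1 reads]
#6 VA=0x40140013D (r,user):
  L0: frame=0x15 idx=16 entry=0x37007 [P=1 RW=1 US=1 PS=0]
  L1: frame=0x37 idx=10 entry=0x2E004 [P=0 RW=0 US=1 PS=0]
  ⇒ fault: PAGE_NOT_PRESENT  — 2 lookups

Access #2 PA: FAULT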